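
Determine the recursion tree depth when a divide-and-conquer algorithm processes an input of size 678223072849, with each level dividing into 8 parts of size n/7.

For divide and conquer with division factor 7:

Problem sizes at each level:
Level 0: 678223072849
Level 1: 96889010407
Level 2: 13841287201
Level 3: 1977326743
Level 4: 282475249
Level 5: 40353607
Level 6: 5764801
Level 7: 823543
Level 8: 117649
Level 9: 16807
Level 10: 2401
Level 11: 343
Level 12: 49
Level 13: 7
Level 14: 1

The root is level 0 and the size-1 base case is level 14 (the tree spans levels 0 through 14, i.e. 15 levels counting the root), so the depth is the number of divisions: log_7(678223072849) = 14

The recursion tree depth is log_7(678223072849) = 14. At each level, the problem size is divided by 7, so it takes 14 divisions to reduce to a base case of size 1. The algorithm makes 8 recursive calls at each level.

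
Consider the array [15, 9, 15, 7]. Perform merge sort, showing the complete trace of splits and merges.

Merge sort trace:

Split: [15, 9, 15, 7] -> [15, 9] and [15, 7]
  Split: [15, 9] -> [15] and [9]
  Merge: [15] + [9] -> [9, 15]
  Split: [15, 7] -> [15] and [7]
  Merge: [15] + [7] -> [7, 15]
Merge: [9, 15] + [7, 15] -> [7, 9, 15, 15]

Final sorted array: [7, 9, 15, 15]

The merge sort proceeds by recursively splitting the array and merging sorted halves.
After all merges, the sorted array is [7, 9, 15, 15].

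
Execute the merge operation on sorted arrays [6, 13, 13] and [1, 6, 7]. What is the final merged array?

Merging process:

Compare 6 vs 1: take 1 from right. Merged: [1]
Compare 6 vs 6: take 6 from left. Merged: [1, 6]
Compare 13 vs 6: take 6 from right. Merged: [1, 6, 6]
Compare 13 vs 7: take 7 from right. Merged: [1, 6, 6, 7]
Append remaining from left: [13, 13]. Merged: [1, 6, 6, 7, 13, 13]

Final merged array: [1, 6, 6, 7, 13, 13]
Total comparisons: 4

The merged array is [1, 6, 6, 7, 13, 13], requiring 4 comparisons. The merge step runs in O(n) time where n is the total number of elements.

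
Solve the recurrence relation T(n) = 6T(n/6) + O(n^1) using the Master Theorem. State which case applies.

Master Theorem for T(n) = 6T(n/6) + O(n^1):

a = 6, b = 6, c = 1
log_b(a) = log_6(6) = 1.0000

Case 2: c = 1 = log_6(6) = 1.0000
T(n) = O(n^1 log n) = O(n log n)

For T(n) = 6T(n/6) + O(n^1): log_6(6) = 1.0000. This is Case 2 of the Master Theorem (c = log_b(a), equal work at all levels), giving O(n log n).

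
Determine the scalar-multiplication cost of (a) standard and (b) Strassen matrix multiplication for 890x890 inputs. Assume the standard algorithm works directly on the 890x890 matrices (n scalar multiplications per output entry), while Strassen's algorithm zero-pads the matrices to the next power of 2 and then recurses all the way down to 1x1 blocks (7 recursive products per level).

Matrix multiplication for 890x890 matrices:

Strassen's algorithm requires power-of-2 dimensions. Pad 890x890 to 1024x1024 (next power of 2).

Standard algorithm: 890^3 = 704969000 multiplications
Strassen's algorithm: 7^(log2(1024)) = 7^10 = 282475249 multiplications
Savings: 704969000 - 282475249 = 422493751 multiplications

Standard: 704969000 multiplications (890^3). Strassen: 282475249 multiplications (7^10, after padding to 1024x1024). Strassen reduces 8 recursive multiplications to 7 at each level.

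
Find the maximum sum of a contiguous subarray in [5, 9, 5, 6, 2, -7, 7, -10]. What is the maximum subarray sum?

Using Kadane's algorithm on [5, 9, 5, 6, 2, -7, 7, -10]:

Scanning through the array:
Position 1 (value 9): max_ending_here = 14, max_so_far = 14
Position 2 (value 5): max_ending_here = 19, max_so_far = 19
Position 3 (value 6): max_ending_here = 25, max_so_far = 25
Position 4 (value 2): max_ending_here = 27, max_so_far = 27
Position 5 (value -7): max_ending_here = 20, max_so_far = 27
Position 6 (value 7): max_ending_here = 27, max_so_far = 27
Position 7 (value -10): max_ending_here = 17, max_so_far = 27

Maximum subarray: [5, 9, 5, 6, 2]
Maximum sum: 27

The maximum subarray is [5, 9, 5, 6, 2] with sum 27. This subarray runs from index 0 to index 4.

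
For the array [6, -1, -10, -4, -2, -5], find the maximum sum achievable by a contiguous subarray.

Using Kadane's algorithm on [6, -1, -10, -4, -2, -5]:

Scanning through the array:
Position 1 (value -1): max_ending_here = 5, max_so_far = 6
Position 2 (value -10): max_ending_here = -5, max_so_far = 6
Position 3 (value -4): max_ending_here = -4, max_so_far = 6
Position 4 (value -2): max_ending_here = -2, max_so_far = 6
Position 5 (value -5): max_ending_here = -5, max_so_far = 6

Maximum subarray: [6]
Maximum sum: 6

The maximum subarray is [6] with sum 6. This subarray runs from index 0 to index 0.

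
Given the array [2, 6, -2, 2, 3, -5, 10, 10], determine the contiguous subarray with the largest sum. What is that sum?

Using Kadane's algorithm on [2, 6, -2, 2, 3, -5, 10, 10]:

Scanning through the array:
Position 1 (value 6): max_ending_here = 8, max_so_far = 8
Position 2 (value -2): max_ending_here = 6, max_so_far = 8
Position 3 (value 2): max_ending_here = 8, max_so_far = 8
Position 4 (value 3): max_ending_here = 11, max_so_far = 11
Position 5 (value -5): max_ending_here = 6, max_so_far = 11
Position 6 (value 10): max_ending_here = 16, max_so_far = 16
Position 7 (value 10): max_ending_here = 26, max_so_far = 26

Maximum subarray: [2, 6, -2, 2, 3, -5, 10, 10]
Maximum sum: 26

The maximum subarray is [2, 6, -2, 2, 3, -5, 10, 10] with sum 26. This subarray runs from index 0 to index 7.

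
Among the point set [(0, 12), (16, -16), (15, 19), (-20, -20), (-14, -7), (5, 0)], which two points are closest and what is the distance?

Computing all pairwise distances among 6 points:

d((0, 12), (16, -16)) = 32.249
d((0, 12), (15, 19)) = 16.5529
d((0, 12), (-20, -20)) = 37.7359
d((0, 12), (-14, -7)) = 23.6008
d((0, 12), (5, 0)) = 13.0 <-- minimum
d((16, -16), (15, 19)) = 35.0143
d((16, -16), (-20, -20)) = 36.2215
d((16, -16), (-14, -7)) = 31.3209
d((16, -16), (5, 0)) = 19.4165
d((15, 19), (-20, -20)) = 52.4023
d((15, 19), (-14, -7)) = 38.9487
d((15, 19), (5, 0)) = 21.4709
d((-20, -20), (-14, -7)) = 14.3178
d((-20, -20), (5, 0)) = 32.0156
d((-14, -7), (5, 0)) = 20.2485

Closest pair: (0, 12) and (5, 0) with distance 13.0

The closest pair is (0, 12) and (5, 0) with Euclidean distance 13.0. For 6 points, brute-force pairwise comparison is shown above. For large n, the divide-and-conquer algorithm (sort by x, recurse on halves, check the dividing strip) achieves O(n log n).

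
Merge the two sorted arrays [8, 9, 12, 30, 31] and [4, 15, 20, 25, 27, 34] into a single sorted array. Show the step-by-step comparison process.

Merging process:

Compare 8 vs 4: take 4 from right. Merged: [4]
Compare 8 vs 15: take 8 from left. Merged: [4, 8]
Compare 9 vs 15: take 9 from left. Merged: [4, 8, 9]
Compare 12 vs 15: take 12 from left. Merged: [4, 8, 9, 12]
Compare 30 vs 15: take 15 from right. Merged: [4, 8, 9, 12, 15]
Compare 30 vs 20: take 20 from right. Merged: [4, 8, 9, 12, 15, 20]
Compare 30 vs 25: take 25 from right. Merged: [4, 8, 9, 12, 15, 20, 25]
Compare 30 vs 27: take 27 from right. Merged: [4, 8, 9, 12, 15, 20, 25, 27]
Compare 30 vs 34: take 30 from left. Merged: [4, 8, 9, 12, 15, 20, 25, 27, 30]
Compare 31 vs 34: take 31 from left. Merged: [4, 8, 9, 12, 15, 20, 25, 27, 30, 31]
Append remaining from right: [34]. Merged: [4, 8, 9, 12, 15, 20, 25, 27, 30, 31, 34]

Final merged array: [4, 8, 9, 12, 15, 20, 25, 27, 30, 31, 34]
Total comparisons: 10

The merged array is [4, 8, 9, 12, 15, 20, 25, 27, 30, 31, 34], requiring 10 comparisons. The merge step runs in O(n) time where n is the total number of elements.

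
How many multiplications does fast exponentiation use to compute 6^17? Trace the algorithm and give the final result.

Computing 6^17 by squaring (build up from 6^1; each line after the first costs one multiplication):

6^1 = 6
6^2 = (6^1)^2 = 6^2 = 36
6^4 = (6^2)^2 = 36^2 = 1296
6^8 = (6^4)^2 = 1296^2 = 1679616
6^16 = (6^8)^2 = 1679616^2 = 2821109907456
6^17 = 6 * 6^16 = 6 * 2821109907456 = 16926659444736

Result: 16926659444736
Multiplications needed: 5 (5 lines after 6^1)

6^17 = 16926659444736. Using exponentiation by squaring, this requires 5 multiplications. The key idea: if the exponent is even, square the half-power; if odd, multiply by the base once.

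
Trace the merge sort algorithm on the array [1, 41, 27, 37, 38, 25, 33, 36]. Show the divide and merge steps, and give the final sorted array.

Merge sort trace:

Split: [1, 41, 27, 37, 38, 25, 33, 36] -> [1, 41, 27, 37] and [38, 25, 33, 36]
  Split: [1, 41, 27, 37] -> [1, 41] and [27, 37]
    Split: [1, 41] -> [1] and [41]
    Merge: [1] + [41] -> [1, 41]
    Split: [27, 37] -> [27] and [37]
    Merge: [27] + [37] -> [27, 37]
  Merge: [1, 41] + [27, 37] -> [1, 27, 37, 41]
  Split: [38, 25, 33, 36] -> [38, 25] and [33, 36]
    Split: [38, 25] -> [38] and [25]
    Merge: [38] + [25] -> [25, 38]
    Split: [33, 36] -> [33] and [36]
    Merge: [33] + [36] -> [33, 36]
  Merge: [25, 38] + [33, 36] -> [25, 33, 36, 38]
Merge: [1, 27, 37, 41] + [25, 33, 36, 38] -> [1, 25, 27, 33, 36, 37, 38, 41]

Final sorted array: [1, 25, 27, 33, 36, 37, 38, 41]

The merge sort proceeds by recursively splitting the array and merging sorted halves.
After all merges, the sorted array is [1, 25, 27, 33, 36, 37, 38, 41].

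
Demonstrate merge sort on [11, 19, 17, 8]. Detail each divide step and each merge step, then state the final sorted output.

Merge sort trace:

Split: [11, 19, 17, 8] -> [11, 19] and [17, 8]
  Split: [11, 19] -> [11] and [19]
  Merge: [11] + [19] -> [11, 19]
  Split: [17, 8] -> [17] and [8]
  Merge: [17] + [8] -> [8, 17]
Merge: [11, 19] + [8, 17] -> [8, 11, 17, 19]

Final sorted array: [8, 11, 17, 19]

The merge sort proceeds by recursively splitting the array and merging sorted halves.
After all merges, the sorted array is [8, 11, 17, 19].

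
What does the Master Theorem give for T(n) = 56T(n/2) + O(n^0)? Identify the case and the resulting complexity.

Master Theorem for T(n) = 56T(n/2) + O(n^0):

a = 56, b = 2, c = 0
log_b(a) = log_2(56) = 5.8074

Case 1: c = 0 < log_2(56) = 5.8074
T(n) = O(n^(log_2 56))

For T(n) = 56T(n/2) + O(n^0): log_2(56) = 5.8074. This is Case 1 of the Master Theorem (c < log_b(a), work dominated by leaves), giving O(n^(log_2 56)).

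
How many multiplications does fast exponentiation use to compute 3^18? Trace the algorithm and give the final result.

Computing 3^18 by squaring (build up from 3^1; each line after the first costs one multiplication):

3^1 = 3
3^2 = (3^1)^2 = 3^2 = 9
3^4 = (3^2)^2 = 9^2 = 81
3^8 = (3^4)^2 = 81^2 = 6561
3^9 = 3 * 3^8 = 3 * 6561 = 19683
3^18 = (3^9)^2 = 19683^2 = 387420489

Result: 387420489
Multiplications needed: 5 (5 lines after 3^1)

3^18 = 387420489. Using exponentiation by squaring, this requires 5 multiplications. The key idea: if the exponent is even, square the half-power; if odd, multiply by the base once.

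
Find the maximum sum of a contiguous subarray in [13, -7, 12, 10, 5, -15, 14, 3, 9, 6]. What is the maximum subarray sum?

Using Kadane's algorithm on [13, -7, 12, 10, 5, -15, 14, 3, 9, 6]:

Scanning through the array:
Position 1 (value -7): max_ending_here = 6, max_so_far = 13
Position 2 (value 12): max_ending_here = 18, max_so_far = 18
Position 3 (value 10): max_ending_here = 28, max_so_far = 28
Position 4 (value 5): max_ending_here = 33, max_so_far = 33
Position 5 (value -15): max_ending_here = 18, max_so_far = 33
Position 6 (value 14): max_ending_here = 32, max_so_far = 33
Position 7 (value 3): max_ending_here = 35, max_so_far = 35
Position 8 (value 9): max_ending_here = 44, max_so_far = 44
Position 9 (value 6): max_ending_here = 50, max_so_far = 50

Maximum subarray: [13, -7, 12, 10, 5, -15, 14, 3, 9, 6]
Maximum sum: 50

The maximum subarray is [13, -7, 12, 10, 5, -15, 14, 3, 9, 6] with sum 50. This subarray runs from index 0 to index 9.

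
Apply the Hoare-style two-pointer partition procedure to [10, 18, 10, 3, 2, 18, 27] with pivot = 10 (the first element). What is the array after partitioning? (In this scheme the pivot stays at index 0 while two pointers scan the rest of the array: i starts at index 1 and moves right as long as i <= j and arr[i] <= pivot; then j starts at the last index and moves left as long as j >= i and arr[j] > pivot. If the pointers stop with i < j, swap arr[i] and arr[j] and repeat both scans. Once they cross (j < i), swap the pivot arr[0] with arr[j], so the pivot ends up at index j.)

Hoare-style two-pointer partition with pivot = 10:

Initial array: [10, 18, 10, 3, 2, 18, 27]

Pointers start at i = 1, j = 6.
i stops at index 1 (arr[1]=18 > 10), j stops at index 4 (arr[4]=2 <= 10): swap arr[1] and arr[4], array becomes [10, 2, 10, 3, 18, 18, 27]
i ends at 4, j ends at 3: the pointers have crossed (j < i), so scanning stops.

Swap pivot arr[0] with arr[3] to place pivot at position 3: [3, 2, 10, 10, 18, 18, 27]
Pivot position: 3

After partitioning with pivot 10, the array becomes [3, 2, 10, 10, 18, 18, 27]. The pivot is placed at index 3. All elements to the left of the pivot are <= 10, and all elements to the right are > 10.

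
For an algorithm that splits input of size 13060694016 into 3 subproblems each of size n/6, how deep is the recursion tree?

For divide and conquer with division factor 6:

Problem sizes at each level:
Level 0: 13060694016
Level 1: 2176782336
Level 2: 362797056
Level 3: 60466176
Level 4: 10077696
Level 5: 1679616
Level 6: 279936
Level 7: 46656
Level 8: 7776
Level 9: 1296
Level 10: 216
Level 11: 36
Level 12: 6
Level 13: 1

The root is level 0 and the size-1 base case is level 13 (the tree spans levels 0 through 13, i.e. 14 levels counting the root), so the depth is the number of divisions: log_6(13060694016) = 13

The recursion tree depth is log_6(13060694016) = 13. At each level, the problem size is divided by 6, so it takes 13 divisions to reduce to a base case of size 1. The algorithm makes 3 recursive calls at each level.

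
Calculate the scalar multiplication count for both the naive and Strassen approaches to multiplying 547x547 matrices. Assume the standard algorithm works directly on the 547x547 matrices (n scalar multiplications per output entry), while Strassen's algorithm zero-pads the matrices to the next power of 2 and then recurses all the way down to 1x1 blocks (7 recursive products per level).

Matrix multiplication for 547x547 matrices:

Strassen's algorithm requires power-of-2 dimensions. Pad 547x547 to 1024x1024 (next power of 2).

Standard algorithm: 547^3 = 163667323 multiplications
Strassen's algorithm: 7^(log2(1024)) = 7^10 = 282475249 multiplications
Difference: 163667323 - 282475249 = -118807926 (Strassen uses MORE here due to padding overhead — for small or just-over-power-of-2 n, padding can outweigh the per-level savings)

Standard: 163667323 multiplications (547^3). Strassen: 282475249 multiplications (7^10, after padding to 1024x1024). Strassen reduces 8 recursive multiplications to 7 at each level.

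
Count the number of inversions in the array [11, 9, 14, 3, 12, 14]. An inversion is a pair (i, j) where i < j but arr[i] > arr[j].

Finding inversions in [11, 9, 14, 3, 12, 14]:

(0, 1): arr[0]=11 > arr[1]=9
(0, 3): arr[0]=11 > arr[3]=3
(1, 3): arr[1]=9 > arr[3]=3
(2, 3): arr[2]=14 > arr[3]=3
(2, 4): arr[2]=14 > arr[4]=12

Total inversions: 5

The array has 5 inversion(s): (0,1), (0,3), (1,3), (2,3), (2,4). Each pair (i,j) satisfies i < j and arr[i] > arr[j].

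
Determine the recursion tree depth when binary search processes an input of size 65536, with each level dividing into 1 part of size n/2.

For divide and conquer with division factor 2:

Problem sizes at each level:
Level 0: 65536
Level 1: 32768
Level 2: 16384
Level 3: 8192
Level 4: 4096
Level 5: 2048
Level 6: 1024
Level 7: 512
Level 8: 256
Level 9: 128
Level 10: 64
Level 11: 32
Level 12: 16
Level 13: 8
Level 14: 4
Level 15: 2
Level 16: 1

The root is level 0 and the size-1 base case is level 16 (the tree spans levels 0 through 16, i.e. 17 levels counting the root), so the depth is the number of divisions: log_2(65536) = 16

The recursion tree depth is log_2(65536) = 16. At each level, the problem size is divided by 2, so it takes 16 divisions to reduce to a base case of size 1. The algorithm makes 1 recursive call at each level.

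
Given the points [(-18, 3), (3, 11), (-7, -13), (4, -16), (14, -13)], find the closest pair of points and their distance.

Computing all pairwise distances among 5 points:

d((-18, 3), (3, 11)) = 22.4722
d((-18, 3), (-7, -13)) = 19.4165
d((-18, 3), (4, -16)) = 29.0689
d((-18, 3), (14, -13)) = 35.7771
d((3, 11), (-7, -13)) = 26.0
d((3, 11), (4, -16)) = 27.0185
d((3, 11), (14, -13)) = 26.4008
d((-7, -13), (4, -16)) = 11.4018
d((-7, -13), (14, -13)) = 21.0
d((4, -16), (14, -13)) = 10.4403 <-- minimum

Closest pair: (4, -16) and (14, -13) with distance 10.4403

The closest pair is (4, -16) and (14, -13) with Euclidean distance 10.4403. For 5 points, brute-force pairwise comparison is shown above. For large n, the divide-and-conquer algorithm (sort by x, recurse on halves, check the dividing strip) achieves O(n log n).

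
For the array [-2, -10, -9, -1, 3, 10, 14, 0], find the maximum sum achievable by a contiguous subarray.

Using Kadane's algorithm on [-2, -10, -9, -1, 3, 10, 14, 0]:

Scanning through the array:
Position 1 (value -10): max_ending_here = -10, max_so_far = -2
Position 2 (value -9): max_ending_here = -9, max_so_far = -2
Position 3 (value -1): max_ending_here = -1, max_so_far = -1
Position 4 (value 3): max_ending_here = 3, max_so_far = 3
Position 5 (value 10): max_ending_here = 13, max_so_far = 13
Position 6 (value 14): max_ending_here = 27, max_so_far = 27
Position 7 (value 0): max_ending_here = 27, max_so_far = 27

Maximum subarray: [3, 10, 14]
Maximum sum: 27

The maximum subarray is [3, 10, 14] with sum 27. This subarray runs from index 4 to index 6.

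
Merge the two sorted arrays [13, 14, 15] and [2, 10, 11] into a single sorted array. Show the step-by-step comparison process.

Merging process:

Compare 13 vs 2: take 2 from right. Merged: [2]
Compare 13 vs 10: take 10 from right. Merged: [2, 10]
Compare 13 vs 11: take 11 from right. Merged: [2, 10, 11]
Append remaining from left: [13, 14, 15]. Merged: [2, 10, 11, 13, 14, 15]

Final merged array: [2, 10, 11, 13, 14, 15]
Total comparisons: 3

The merged array is [2, 10, 11, 13, 14, 15], requiring 3 comparisons. The merge step runs in O(n) time where n is the total number of elements.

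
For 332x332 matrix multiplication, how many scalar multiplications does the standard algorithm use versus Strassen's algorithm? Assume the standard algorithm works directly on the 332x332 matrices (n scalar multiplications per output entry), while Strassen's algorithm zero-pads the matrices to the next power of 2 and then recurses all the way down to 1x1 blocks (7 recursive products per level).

Matrix multiplication for 332x332 matrices:

Strassen's algorithm requires power-of-2 dimensions. Pad 332x332 to 512x512 (next power of 2).

Standard algorithm: 332^3 = 36594368 multiplications
Strassen's algorithm: 7^(log2(512)) = 7^9 = 40353607 multiplications
Difference: 36594368 - 40353607 = -3759239 (Strassen uses MORE here due to padding overhead — for small or just-over-power-of-2 n, padding can outweigh the per-level savings)

Standard: 36594368 multiplications (332^3). Strassen: 40353607 multiplications (7^9, after padding to 512x512). Strassen reduces 8 recursive multiplications to 7 at each level.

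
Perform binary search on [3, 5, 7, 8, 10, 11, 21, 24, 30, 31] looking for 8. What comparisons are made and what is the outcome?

Binary search for 8 in [3, 5, 7, 8, 10, 11, 21, 24, 30, 31]:

lo=0, hi=9, mid=4, arr[mid]=10 -> 10 > 8, search left half
lo=0, hi=3, mid=1, arr[mid]=5 -> 5 < 8, search right half
lo=2, hi=3, mid=2, arr[mid]=7 -> 7 < 8, search right half
lo=3, hi=3, mid=3, arr[mid]=8 -> Found target at index 3!

Binary search finds 8 at index 3 after 4 comparisons. The search repeatedly halves the search space by comparing with the middle element.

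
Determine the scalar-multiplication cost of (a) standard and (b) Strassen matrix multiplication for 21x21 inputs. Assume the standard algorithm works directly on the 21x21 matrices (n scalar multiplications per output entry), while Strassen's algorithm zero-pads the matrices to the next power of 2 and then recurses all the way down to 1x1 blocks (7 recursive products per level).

Matrix multiplication for 21x21 matrices:

Strassen's algorithm requires power-of-2 dimensions. Pad 21x21 to 32x32 (next power of 2).

Standard algorithm: 21^3 = 9261 multiplications
Strassen's algorithm: 7^(log2(32)) = 7^5 = 16807 multiplications
Difference: 9261 - 16807 = -7546 (Strassen uses MORE here due to padding overhead — for small or just-over-power-of-2 n, padding can outweigh the per-level savings)

Standard: 9261 multiplications (21^3). Strassen: 16807 multiplications (7^5, after padding to 32x32). Strassen reduces 8 recursive multiplications to 7 at each level.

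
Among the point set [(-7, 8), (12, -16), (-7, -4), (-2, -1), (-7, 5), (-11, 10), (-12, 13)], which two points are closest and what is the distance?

Computing all pairwise distances among 7 points:

d((-7, 8), (12, -16)) = 30.6105
d((-7, 8), (-7, -4)) = 12.0
d((-7, 8), (-2, -1)) = 10.2956
d((-7, 8), (-7, 5)) = 3.0 <-- minimum
d((-7, 8), (-11, 10)) = 4.4721
d((-7, 8), (-12, 13)) = 7.0711
d((12, -16), (-7, -4)) = 22.4722
d((12, -16), (-2, -1)) = 20.5183
d((12, -16), (-7, 5)) = 28.3196
d((12, -16), (-11, 10)) = 34.7131
d((12, -16), (-12, 13)) = 37.6431
d((-7, -4), (-2, -1)) = 5.831
d((-7, -4), (-7, 5)) = 9.0
d((-7, -4), (-11, 10)) = 14.5602
d((-7, -4), (-12, 13)) = 17.72
d((-2, -1), (-7, 5)) = 7.8102
d((-2, -1), (-11, 10)) = 14.2127
d((-2, -1), (-12, 13)) = 17.2047
d((-7, 5), (-11, 10)) = 6.4031
d((-7, 5), (-12, 13)) = 9.434
d((-11, 10), (-12, 13)) = 3.1623

Closest pair: (-7, 8) and (-7, 5) with distance 3.0

The closest pair is (-7, 8) and (-7, 5) with Euclidean distance 3.0. For 7 points, brute-force pairwise comparison is shown above. For large n, the divide-and-conquer algorithm (sort by x, recurse on halves, check the dividing strip) achieves O(n log n).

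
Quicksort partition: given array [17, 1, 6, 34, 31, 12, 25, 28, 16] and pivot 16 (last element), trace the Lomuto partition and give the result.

Lomuto partition with pivot = 16:

Initial array: [17, 1, 6, 34, 31, 12, 25, 28, 16]

arr[0]=17 > 16: no swap
arr[1]=1 <= 16: swap with position 0, array becomes [1, 17, 6, 34, 31, 12, 25, 28, 16]
arr[2]=6 <= 16: swap with position 1, array becomes [1, 6, 17, 34, 31, 12, 25, 28, 16]
arr[3]=34 > 16: no swap
arr[4]=31 > 16: no swap
arr[5]=12 <= 16: swap with position 2, array becomes [1, 6, 12, 34, 31, 17, 25, 28, 16]
arr[6]=25 > 16: no swap
arr[7]=28 > 16: no swap

Place pivot at position 3: [1, 6, 12, 16, 31, 17, 25, 28, 34]
Pivot position: 3

After partitioning with pivot 16, the array becomes [1, 6, 12, 16, 31, 17, 25, 28, 34]. The pivot is placed at index 3. All elements to the left of the pivot are <= 16, and all elements to the right are > 16.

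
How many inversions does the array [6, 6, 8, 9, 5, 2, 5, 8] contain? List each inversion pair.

Finding inversions in [6, 6, 8, 9, 5, 2, 5, 8]:

(0, 4): arr[0]=6 > arr[4]=5
(0, 5): arr[0]=6 > arr[5]=2
(0, 6): arr[0]=6 > arr[6]=5
(1, 4): arr[1]=6 > arr[4]=5
(1, 5): arr[1]=6 > arr[5]=2
(1, 6): arr[1]=6 > arr[6]=5
(2, 4): arr[2]=8 > arr[4]=5
(2, 5): arr[2]=8 > arr[5]=2
(2, 6): arr[2]=8 > arr[6]=5
(3, 4): arr[3]=9 > arr[4]=5
(3, 5): arr[3]=9 > arr[5]=2
(3, 6): arr[3]=9 > arr[6]=5
(3, 7): arr[3]=9 > arr[7]=8
(4, 5): arr[4]=5 > arr[5]=2

Total inversions: 14

The array has 14 inversion(s): (0,4), (0,5), (0,6), (1,4), (1,5), (1,6), (2,4), (2,5), (2,6), (3,4), (3,5), (3,6), (3,7), (4,5). Each pair (i,j) satisfies i < j and arr[i] > arr[j].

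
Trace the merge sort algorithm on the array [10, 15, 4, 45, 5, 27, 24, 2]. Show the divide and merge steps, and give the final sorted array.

Merge sort trace:

Split: [10, 15, 4, 45, 5, 27, 24, 2] -> [10, 15, 4, 45] and [5, 27, 24, 2]
  Split: [10, 15, 4, 45] -> [10, 15] and [4, 45]
    Split: [10, 15] -> [10] and [15]
    Merge: [10] + [15] -> [10, 15]
    Split: [4, 45] -> [4] and [45]
    Merge: [4] + [45] -> [4, 45]
  Merge: [10, 15] + [4, 45] -> [4, 10, 15, 45]
  Split: [5, 27, 24, 2] -> [5, 27] and [24, 2]
    Split: [5, 27] -> [5] and [27]
    Merge: [5] + [27] -> [5, 27]
    Split: [24, 2] -> [24] and [2]
    Merge: [24] + [2] -> [2, 24]
  Merge: [5, 27] + [2, 24] -> [2, 5, 24, 27]
Merge: [4, 10, 15, 45] + [2, 5, 24, 27] -> [2, 4, 5, 10, 15, 24, 27, 45]

Final sorted array: [2, 4, 5, 10, 15, 24, 27, 45]

The merge sort proceeds by recursively splitting the array and merging sorted halves.
After all merges, the sorted array is [2, 4, 5, 10, 15, 24, 27, 45].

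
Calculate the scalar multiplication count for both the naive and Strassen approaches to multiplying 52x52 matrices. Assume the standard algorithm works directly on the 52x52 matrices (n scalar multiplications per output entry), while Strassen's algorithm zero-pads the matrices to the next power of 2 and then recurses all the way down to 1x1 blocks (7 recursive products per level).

Matrix multiplication for 52x52 matrices:

Strassen's algorithm requires power-of-2 dimensions. Pad 52x52 to 64x64 (next power of 2).

Standard algorithm: 52^3 = 140608 multiplications
Strassen's algorithm: 7^(log2(64)) = 7^6 = 117649 multiplications
Savings: 140608 - 117649 = 22959 multiplications

Standard: 140608 multiplications (52^3). Strassen: 117649 multiplications (7^6, after padding to 64x64). Strassen reduces 8 recursive multiplications to 7 at each level.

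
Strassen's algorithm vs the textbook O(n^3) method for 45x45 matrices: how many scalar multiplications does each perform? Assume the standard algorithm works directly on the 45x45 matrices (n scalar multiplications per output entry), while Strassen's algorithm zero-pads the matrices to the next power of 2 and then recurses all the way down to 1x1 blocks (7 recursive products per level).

Matrix multiplication for 45x45 matrices:

Strassen's algorithm requires power-of-2 dimensions. Pad 45x45 to 64x64 (next power of 2).

Standard algorithm: 45^3 = 91125 multiplications
Strassen's algorithm: 7^(log2(64)) = 7^6 = 117649 multiplications
Difference: 91125 - 117649 = -26524 (Strassen uses MORE here due to padding overhead — for small or just-over-power-of-2 n, padding can outweigh the per-level savings)

Standard: 91125 multiplications (45^3). Strassen: 117649 multiplications (7^6, after padding to 64x64). Strassen reduces 8 recursive multiplications to 7 at each level.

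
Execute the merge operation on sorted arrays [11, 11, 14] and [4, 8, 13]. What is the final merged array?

Merging process:

Compare 11 vs 4: take 4 from right. Merged: [4]
Compare 11 vs 8: take 8 from right. Merged: [4, 8]
Compare 11 vs 13: take 11 from left. Merged: [4, 8, 11]
Compare 11 vs 13: take 11 from left. Merged: [4, 8, 11, 11]
Compare 14 vs 13: take 13 from right. Merged: [4, 8, 11, 11, 13]
Append remaining from left: [14]. Merged: [4, 8, 11, 11, 13, 14]

Final merged array: [4, 8, 11, 11, 13, 14]
Total comparisons: 5

The merged array is [4, 8, 11, 11, 13, 14], requiring 5 comparisons. The merge step runs in O(n) time where n is the total number of elements.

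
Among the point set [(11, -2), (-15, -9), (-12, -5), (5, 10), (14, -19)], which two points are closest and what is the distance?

Computing all pairwise distances among 5 points:

d((11, -2), (-15, -9)) = 26.9258
d((11, -2), (-12, -5)) = 23.1948
d((11, -2), (5, 10)) = 13.4164
d((11, -2), (14, -19)) = 17.2627
d((-15, -9), (-12, -5)) = 5.0 <-- minimum
d((-15, -9), (5, 10)) = 27.5862
d((-15, -9), (14, -19)) = 30.6757
d((-12, -5), (5, 10)) = 22.6716
d((-12, -5), (14, -19)) = 29.5296
d((5, 10), (14, -19)) = 30.3645

Closest pair: (-15, -9) and (-12, -5) with distance 5.0

The closest pair is (-15, -9) and (-12, -5) with Euclidean distance 5.0. For 5 points, brute-force pairwise comparison is shown above. For large n, the divide-and-conquer algorithm (sort by x, recurse on halves, check the dividing strip) achieves O(n log n).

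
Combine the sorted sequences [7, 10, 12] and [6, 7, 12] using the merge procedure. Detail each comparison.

Merging process:

Compare 7 vs 6: take 6 from right. Merged: [6]
Compare 7 vs 7: take 7 from left. Merged: [6, 7]
Compare 10 vs 7: take 7 from right. Merged: [6, 7, 7]
Compare 10 vs 12: take 10 from left. Merged: [6, 7, 7, 10]
Compare 12 vs 12: take 12 from left. Merged: [6, 7, 7, 10, 12]
Append remaining from right: [12]. Merged: [6, 7, 7, 10, 12, 12]

Final merged array: [6, 7, 7, 10, 12, 12]
Total comparisons: 5

The merged array is [6, 7, 7, 10, 12, 12], requiring 5 comparisons. The merge step runs in O(n) time where n is the total number of elements.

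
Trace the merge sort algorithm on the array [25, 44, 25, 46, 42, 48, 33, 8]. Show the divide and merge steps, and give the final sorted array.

Merge sort trace:

Split: [25, 44, 25, 46, 42, 48, 33, 8] -> [25, 44, 25, 46] and [42, 48, 33, 8]
  Split: [25, 44, 25, 46] -> [25, 44] and [25, 46]
    Split: [25, 44] -> [25] and [44]
    Merge: [25] + [44] -> [25, 44]
    Split: [25, 46] -> [25] and [46]
    Merge: [25] + [46] -> [25, 46]
  Merge: [25, 44] + [25, 46] -> [25, 25, 44, 46]
  Split: [42, 48, 33, 8] -> [42, 48] and [33, 8]
    Split: [42, 48] -> [42] and [48]
    Merge: [42] + [48] -> [42, 48]
    Split: [33, 8] -> [33] and [8]
    Merge: [33] + [8] -> [8, 33]
  Merge: [42, 48] + [8, 33] -> [8, 33, 42, 48]
Merge: [25, 25, 44, 46] + [8, 33, 42, 48] -> [8, 25, 25, 33, 42, 44, 46, 48]

Final sorted array: [8, 25, 25, 33, 42, 44, 46, 48]

The merge sort proceeds by recursively splitting the array and merging sorted halves.
After all merges, the sorted array is [8, 25, 25, 33, 42, 44, 46, 48].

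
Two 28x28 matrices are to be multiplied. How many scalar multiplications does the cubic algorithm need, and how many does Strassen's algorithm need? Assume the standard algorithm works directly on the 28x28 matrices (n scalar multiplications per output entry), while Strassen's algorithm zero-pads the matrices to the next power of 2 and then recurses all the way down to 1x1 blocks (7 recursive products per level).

Matrix multiplication for 28x28 matrices:

Strassen's algorithm requires power-of-2 dimensions. Pad 28x28 to 32x32 (next power of 2).

Standard algorithm: 28^3 = 21952 multiplications
Strassen's algorithm: 7^(log2(32)) = 7^5 = 16807 multiplications
Savings: 21952 - 16807 = 5145 multiplications

Standard: 21952 multiplications (28^3). Strassen: 16807 multiplications (7^5, after padding to 32x32). Strassen reduces 8 recursive multiplications to 7 at each level.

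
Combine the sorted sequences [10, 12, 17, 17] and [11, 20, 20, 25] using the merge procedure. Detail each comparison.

Merging process:

Compare 10 vs 11: take 10 from left. Merged: [10]
Compare 12 vs 11: take 11 from right. Merged: [10, 11]
Compare 12 vs 20: take 12 from left. Merged: [10, 11, 12]
Compare 17 vs 20: take 17 from left. Merged: [10, 11, 12, 17]
Compare 17 vs 20: take 17 from left. Merged: [10, 11, 12, 17, 17]
Append remaining from right: [20, 20, 25]. Merged: [10, 11, 12, 17, 17, 20, 20, 25]

Final merged array: [10, 11, 12, 17, 17, 20, 20, 25]
Total comparisons: 5

The merged array is [10, 11, 12, 17, 17, 20, 20, 25], requiring 5 comparisons. The merge step runs in O(n) time where n is the total number of elements.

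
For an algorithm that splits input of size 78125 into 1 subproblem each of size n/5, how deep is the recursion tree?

For divide and conquer with division factor 5:

Problem sizes at each level:
Level 0: 78125
Level 1: 15625
Level 2: 3125
Level 3: 625
Level 4: 125
Level 5: 25
Level 6: 5
Level 7: 1

The root is level 0 and the size-1 base case is level 7 (the tree spans levels 0 through 7, i.e. 8 levels counting the root), so the depth is the number of divisions: log_5(78125) = 7

The recursion tree depth is log_5(78125) = 7. At each level, the problem size is divided by 5, so it takes 7 divisions to reduce to a base case of size 1. The algorithm makes 1 recursive call at each level.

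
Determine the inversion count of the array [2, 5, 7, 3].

Finding inversions in [2, 5, 7, 3]:

(1, 3): arr[1]=5 > arr[3]=3
(2, 3): arr[2]=7 > arr[3]=3

Total inversions: 2

The array has 2 inversion(s): (1,3), (2,3). Each pair (i,j) satisfies i < j and arr[i] > arr[j].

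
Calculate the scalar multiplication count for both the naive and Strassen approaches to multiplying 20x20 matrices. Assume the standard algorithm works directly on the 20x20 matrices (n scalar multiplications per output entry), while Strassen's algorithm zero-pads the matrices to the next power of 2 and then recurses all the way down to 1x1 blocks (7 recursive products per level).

Matrix multiplication for 20x20 matrices:

Strassen's algorithm requires power-of-2 dimensions. Pad 20x20 to 32x32 (next power of 2).

Standard algorithm: 20^3 = 8000 multiplications
Strassen's algorithm: 7^(log2(32)) = 7^5 = 16807 multiplications
Difference: 8000 - 16807 = -8807 (Strassen uses MORE here due to padding overhead — for small or just-over-power-of-2 n, padding can outweigh the per-level savings)

Standard: 8000 multiplications (20^3). Strassen: 16807 multiplications (7^5, after padding to 32x32). Strassen reduces 8 recursive multiplications to 7 at each level.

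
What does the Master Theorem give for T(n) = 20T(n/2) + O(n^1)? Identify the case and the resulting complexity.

Master Theorem for T(n) = 20T(n/2) + O(n^1):

a = 20, b = 2, c = 1
log_b(a) = log_2(20) = 4.3219

Case 1: c = 1 < log_2(20) = 4.3219
T(n) = O(n^(log_2 20))

For T(n) = 20T(n/2) + O(n^1): log_2(20) = 4.3219. This is Case 1 of the Master Theorem (c < log_b(a), work dominated by leaves), giving O(n^(log_2 20)).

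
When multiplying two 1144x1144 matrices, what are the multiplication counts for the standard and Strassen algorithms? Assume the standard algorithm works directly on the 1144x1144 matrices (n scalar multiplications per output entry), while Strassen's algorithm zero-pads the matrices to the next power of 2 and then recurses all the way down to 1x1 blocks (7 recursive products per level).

Matrix multiplication for 1144x1144 matrices:

Strassen's algorithm requires power-of-2 dimensions. Pad 1144x1144 to 2048x2048 (next power of 2).

Standard algorithm: 1144^3 = 1497193984 multiplications
Strassen's algorithm: 7^(log2(2048)) = 7^11 = 1977326743 multiplications
Difference: 1497193984 - 1977326743 = -480132759 (Strassen uses MORE here due to padding overhead — for small or just-over-power-of-2 n, padding can outweigh the per-level savings)

Standard: 1497193984 multiplications (1144^3). Strassen: 1977326743 multiplications (7^11, after padding to 2048x2048). Strassen reduces 8 recursive multiplications to 7 at each level.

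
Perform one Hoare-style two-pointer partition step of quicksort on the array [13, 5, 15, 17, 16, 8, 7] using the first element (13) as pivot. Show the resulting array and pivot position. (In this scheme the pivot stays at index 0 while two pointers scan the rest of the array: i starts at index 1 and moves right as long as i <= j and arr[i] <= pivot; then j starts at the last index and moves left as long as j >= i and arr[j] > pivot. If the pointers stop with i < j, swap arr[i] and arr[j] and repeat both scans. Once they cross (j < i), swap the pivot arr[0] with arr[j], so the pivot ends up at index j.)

Hoare-style two-pointer partition with pivot = 13:

Initial array: [13, 5, 15, 17, 16, 8, 7]

Pointers start at i = 1, j = 6.
i stops at index 2 (arr[2]=15 > 13), j stops at index 6 (arr[6]=7 <= 13): swap arr[2] and arr[6], array becomes [13, 5, 7, 17, 16, 8, 15]
i stops at index 3 (arr[3]=17 > 13), j stops at index 5 (arr[5]=8 <= 13): swap arr[3] and arr[5], array becomes [13, 5, 7, 8, 16, 17, 15]
i ends at 4, j ends at 3: the pointers have crossed (j < i), so scanning stops.

Swap pivot arr[0] with arr[3] to place pivot at position 3: [8, 5, 7, 13, 16, 17, 15]
Pivot position: 3

After partitioning with pivot 13, the array becomes [8, 5, 7, 13, 16, 17, 15]. The pivot is placed at index 3. All elements to the left of the pivot are <= 13, and all elements to the right are > 13.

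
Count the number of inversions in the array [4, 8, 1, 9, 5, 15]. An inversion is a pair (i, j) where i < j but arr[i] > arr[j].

Finding inversions in [4, 8, 1, 9, 5, 15]:

(0, 2): arr[0]=4 > arr[2]=1
(1, 2): arr[1]=8 > arr[2]=1
(1, 4): arr[1]=8 > arr[4]=5
(3, 4): arr[3]=9 > arr[4]=5

Total inversions: 4

The array has 4 inversion(s): (0,2), (1,2), (1,4), (3,4). Each pair (i,j) satisfies i < j and arr[i] > arr[j].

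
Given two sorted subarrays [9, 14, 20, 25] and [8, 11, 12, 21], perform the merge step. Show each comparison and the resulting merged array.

Merging process:

Compare 9 vs 8: take 8 from right. Merged: [8]
Compare 9 vs 11: take 9 from left. Merged: [8, 9]
Compare 14 vs 11: take 11 from right. Merged: [8, 9, 11]
Compare 14 vs 12: take 12 from right. Merged: [8, 9, 11, 12]
Compare 14 vs 21: take 14 from left. Merged: [8, 9, 11, 12, 14]
Compare 20 vs 21: take 20 from left. Merged: [8, 9, 11, 12, 14, 20]
Compare 25 vs 21: take 21 from right. Merged: [8, 9, 11, 12, 14, 20, 21]
Append remaining from left: [25]. Merged: [8, 9, 11, 12, 14, 20, 21, 25]

Final merged array: [8, 9, 11, 12, 14, 20, 21, 25]
Total comparisons: 7

The merged array is [8, 9, 11, 12, 14, 20, 21, 25], requiring 7 comparisons. The merge step runs in O(n) time where n is the total number of elements.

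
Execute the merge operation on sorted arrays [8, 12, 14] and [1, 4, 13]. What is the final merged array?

Merging process:

Compare 8 vs 1: take 1 from right. Merged: [1]
Compare 8 vs 4: take 4 from right. Merged: [1, 4]
Compare 8 vs 13: take 8 from left. Merged: [1, 4, 8]
Compare 12 vs 13: take 12 from left. Merged: [1, 4, 8, 12]
Compare 14 vs 13: take 13 from right. Merged: [1, 4, 8, 12, 13]
Append remaining from left: [14]. Merged: [1, 4, 8, 12, 13, 14]

Final merged array: [1, 4, 8, 12, 13, 14]
Total comparisons: 5

The merged array is [1, 4, 8, 12, 13, 14], requiring 5 comparisons. The merge step runs in O(n) time where n is the total number of elements.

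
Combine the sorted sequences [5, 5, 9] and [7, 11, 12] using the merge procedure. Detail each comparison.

Merging process:

Compare 5 vs 7: take 5 from left. Merged: [5]
Compare 5 vs 7: take 5 from left. Merged: [5, 5]
Compare 9 vs 7: take 7 from right. Merged: [5, 5, 7]
Compare 9 vs 11: take 9 from left. Merged: [5, 5, 7, 9]
Append remaining from right: [11, 12]. Merged: [5, 5, 7, 9, 11, 12]

Final merged array: [5, 5, 7, 9, 11, 12]
Total comparisons: 4

The merged array is [5, 5, 7, 9, 11, 12], requiring 4 comparisons. The merge step runs in O(n) time where n is the total number of elements.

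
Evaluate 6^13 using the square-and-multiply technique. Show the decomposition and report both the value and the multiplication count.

Computing 6^13 by squaring (build up from 6^1; each line after the first costs one multiplication):

6^1 = 6
6^2 = (6^1)^2 = 6^2 = 36
6^3 = 6 * 6^2 = 6 * 36 = 216
6^6 = (6^3)^2 = 216^2 = 46656
6^12 = (6^6)^2 = 46656^2 = 2176782336
6^13 = 6 * 6^12 = 6 * 2176782336 = 13060694016

Result: 13060694016
Multiplications needed: 5 (5 lines after 6^1)

6^13 = 13060694016. Using exponentiation by squaring, this requires 5 multiplications. The key idea: if the exponent is even, square the half-power; if odd, multiply by the base once.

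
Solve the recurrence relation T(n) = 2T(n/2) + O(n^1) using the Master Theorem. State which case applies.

Master Theorem for T(n) = 2T(n/2) + O(n^1):

a = 2, b = 2, c = 1
log_b(a) = log_2(2) = 1.0000

Case 2: c = 1 = log_2(2) = 1.0000
T(n) = O(n^1 log n) = O(n log n)

For T(n) = 2T(n/2) + O(n^1): log_2(2) = 1.0000. This is Case 2 of the Master Theorem (c = log_b(a), equal work at all levels), giving O(n log n).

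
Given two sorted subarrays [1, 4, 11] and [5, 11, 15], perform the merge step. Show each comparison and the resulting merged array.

Merging process:

Compare 1 vs 5: take 1 from left. Merged: [1]
Compare 4 vs 5: take 4 from left. Merged: [1, 4]
Compare 11 vs 5: take 5 from right. Merged: [1, 4, 5]
Compare 11 vs 11: take 11 from left. Merged: [1, 4, 5, 11]
Append remaining from right: [11, 15]. Merged: [1, 4, 5, 11, 11, 15]

Final merged array: [1, 4, 5, 11, 11, 15]
Total comparisons: 4

The merged array is [1, 4, 5, 11, 11, 15], requiring 4 comparisons. The merge step runs in O(n) time where n is the total number of elements.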